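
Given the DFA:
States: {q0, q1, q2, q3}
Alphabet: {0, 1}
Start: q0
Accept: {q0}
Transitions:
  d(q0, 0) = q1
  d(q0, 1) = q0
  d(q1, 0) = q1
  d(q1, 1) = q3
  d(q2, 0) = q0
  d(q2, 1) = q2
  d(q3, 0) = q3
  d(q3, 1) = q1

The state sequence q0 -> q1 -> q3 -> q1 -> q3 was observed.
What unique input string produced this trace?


Trace back each transition to find the symbol:
  q0 --[0]--> q1
  q1 --[1]--> q3
  q3 --[1]--> q1
  q1 --[1]--> q3

"0111"


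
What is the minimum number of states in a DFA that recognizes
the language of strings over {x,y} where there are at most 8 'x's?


States: count = 0, 1, ..., 8 (all accepting; 9 states), plus a dead state for count > 8.
Total: 9 + 1 = 10.

10


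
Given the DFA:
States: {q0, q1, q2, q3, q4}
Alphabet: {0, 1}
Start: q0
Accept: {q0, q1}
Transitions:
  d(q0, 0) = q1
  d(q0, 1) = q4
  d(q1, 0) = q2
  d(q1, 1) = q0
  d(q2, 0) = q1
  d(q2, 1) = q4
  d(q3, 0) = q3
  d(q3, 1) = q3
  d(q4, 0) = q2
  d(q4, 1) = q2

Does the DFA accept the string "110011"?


Trace: q0 -> q4 -> q2 -> q1 -> q2 -> q4 -> q2
Final state: q2
Accept states: {q0, q1}

No, rejected (final state q2 is not an accept state)


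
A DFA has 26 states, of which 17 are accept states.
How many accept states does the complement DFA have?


Complement swaps accept and non-accept states.
26 - 17 = 9

9


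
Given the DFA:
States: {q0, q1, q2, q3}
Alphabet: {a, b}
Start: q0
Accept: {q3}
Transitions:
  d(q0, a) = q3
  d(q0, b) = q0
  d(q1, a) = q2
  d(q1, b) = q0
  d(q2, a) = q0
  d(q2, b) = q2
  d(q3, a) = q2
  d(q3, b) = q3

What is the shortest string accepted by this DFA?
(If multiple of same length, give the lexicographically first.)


BFS by string length (lex-first path to each state shown):
  len 0: q0<-""
  len 1: q0<-"b", q3<-"a"
Found accept state at length 1.

"a"


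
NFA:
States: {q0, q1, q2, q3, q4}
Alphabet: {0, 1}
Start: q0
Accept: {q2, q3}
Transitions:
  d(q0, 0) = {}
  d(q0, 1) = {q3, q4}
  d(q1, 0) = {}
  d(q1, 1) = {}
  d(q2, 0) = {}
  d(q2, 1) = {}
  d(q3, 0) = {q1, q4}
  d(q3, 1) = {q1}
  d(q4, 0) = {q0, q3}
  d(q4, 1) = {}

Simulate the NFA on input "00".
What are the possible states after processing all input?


Start: {q0}
  --0--> {}
  --0--> {}

{} (empty set, no valid transitions)


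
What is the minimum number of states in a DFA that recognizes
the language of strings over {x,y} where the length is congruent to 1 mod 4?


States track (length) mod 4.
Need 4 states: one per remainder 0..3; accept = remainder 1.

4


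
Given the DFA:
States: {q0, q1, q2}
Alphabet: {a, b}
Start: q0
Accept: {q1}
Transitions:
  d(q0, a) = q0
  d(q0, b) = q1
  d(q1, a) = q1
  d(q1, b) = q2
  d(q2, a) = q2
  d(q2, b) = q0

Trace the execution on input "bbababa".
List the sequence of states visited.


Input: bbababa
d(q0, b) = q1
d(q1, b) = q2
d(q2, a) = q2
d(q2, b) = q0
d(q0, a) = q0
d(q0, b) = q1
d(q1, a) = q1


q0 -> q1 -> q2 -> q2 -> q0 -> q0 -> q1 -> q1


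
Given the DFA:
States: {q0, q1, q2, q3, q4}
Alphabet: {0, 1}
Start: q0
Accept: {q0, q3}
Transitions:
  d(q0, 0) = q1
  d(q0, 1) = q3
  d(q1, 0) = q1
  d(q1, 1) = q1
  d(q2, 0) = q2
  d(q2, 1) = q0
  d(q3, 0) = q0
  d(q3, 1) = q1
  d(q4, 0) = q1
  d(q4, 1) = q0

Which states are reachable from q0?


BFS from q0:
  layer 0: {q0}
  layer 1: {q1, q3}

{q0, q1, q3}


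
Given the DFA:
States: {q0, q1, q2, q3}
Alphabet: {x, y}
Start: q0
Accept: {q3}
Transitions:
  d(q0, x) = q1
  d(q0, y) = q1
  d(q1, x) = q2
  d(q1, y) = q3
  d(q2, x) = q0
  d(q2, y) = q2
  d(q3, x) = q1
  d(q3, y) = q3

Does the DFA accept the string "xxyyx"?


Trace: q0 -> q1 -> q2 -> q2 -> q2 -> q0
Final state: q0
Accept states: {q3}

No, rejected (final state q0 is not an accept state)


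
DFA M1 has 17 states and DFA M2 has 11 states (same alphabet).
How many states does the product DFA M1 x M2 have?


Product construction pairs every M1 state with every M2 state.
17 * 11 = 187

187


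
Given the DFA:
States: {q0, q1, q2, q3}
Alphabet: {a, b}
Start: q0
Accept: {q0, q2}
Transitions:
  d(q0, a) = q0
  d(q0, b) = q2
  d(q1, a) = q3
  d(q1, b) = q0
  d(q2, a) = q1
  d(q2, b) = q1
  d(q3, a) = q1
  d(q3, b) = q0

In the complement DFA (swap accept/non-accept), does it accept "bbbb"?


Trace: q0 -> q2 -> q1 -> q0 -> q2
Final: q2
Original accept: {q0, q2}
Complement: q2 is in original accept

No, complement rejects (original accepts)


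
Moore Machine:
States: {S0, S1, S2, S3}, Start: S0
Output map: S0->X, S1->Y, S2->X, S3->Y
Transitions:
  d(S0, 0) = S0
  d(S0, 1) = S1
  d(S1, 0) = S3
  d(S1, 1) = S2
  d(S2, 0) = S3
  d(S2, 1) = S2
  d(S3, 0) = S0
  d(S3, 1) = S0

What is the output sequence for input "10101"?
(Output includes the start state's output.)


Start: S0 (output X)
  --1--> S1 (output Y)
  --0--> S3 (output Y)
  --1--> S0 (output X)
  --0--> S0 (output X)
  --1--> S1 (output Y)

"XYYXXY"


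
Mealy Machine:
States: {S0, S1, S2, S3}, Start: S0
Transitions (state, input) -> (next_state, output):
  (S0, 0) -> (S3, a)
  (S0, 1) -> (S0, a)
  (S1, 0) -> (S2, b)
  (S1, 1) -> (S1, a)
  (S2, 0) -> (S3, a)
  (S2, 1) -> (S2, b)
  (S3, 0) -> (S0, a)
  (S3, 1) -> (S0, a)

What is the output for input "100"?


Step-by-step:
  (S0, 1) -> (S0, a)
  (S0, 0) -> (S3, a)
  (S3, 0) -> (S0, a)

"aaa"


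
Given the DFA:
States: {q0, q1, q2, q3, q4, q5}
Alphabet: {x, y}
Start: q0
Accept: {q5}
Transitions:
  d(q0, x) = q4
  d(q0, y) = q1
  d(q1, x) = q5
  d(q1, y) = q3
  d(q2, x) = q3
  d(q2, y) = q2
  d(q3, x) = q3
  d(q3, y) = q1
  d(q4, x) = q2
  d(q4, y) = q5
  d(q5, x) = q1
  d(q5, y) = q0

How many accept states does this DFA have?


Accept states listed: {q5}
Counting: q5(1)

1


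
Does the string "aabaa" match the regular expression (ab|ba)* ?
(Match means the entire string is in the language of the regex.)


|string| = 5; first = 'a'; last = 'a'

No, "aabaa" does not match (ab|ba)*


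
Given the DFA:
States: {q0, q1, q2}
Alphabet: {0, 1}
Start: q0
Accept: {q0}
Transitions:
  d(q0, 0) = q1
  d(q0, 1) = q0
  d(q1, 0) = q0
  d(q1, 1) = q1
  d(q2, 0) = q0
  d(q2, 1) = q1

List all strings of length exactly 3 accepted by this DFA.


All strings of length 3: 8 total
Accepted: 4

"001", "010", "100", "111"


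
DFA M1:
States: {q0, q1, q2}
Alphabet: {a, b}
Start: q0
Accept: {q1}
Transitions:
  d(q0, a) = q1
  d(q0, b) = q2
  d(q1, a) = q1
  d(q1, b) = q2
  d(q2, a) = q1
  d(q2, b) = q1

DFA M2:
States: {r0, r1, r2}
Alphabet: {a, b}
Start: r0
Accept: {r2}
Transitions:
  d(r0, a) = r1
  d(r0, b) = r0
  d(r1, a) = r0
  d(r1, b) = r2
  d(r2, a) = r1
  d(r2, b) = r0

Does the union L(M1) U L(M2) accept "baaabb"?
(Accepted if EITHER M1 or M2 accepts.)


M1: final=q1 accepted=True
M2: final=r0 accepted=False

Yes, union accepts


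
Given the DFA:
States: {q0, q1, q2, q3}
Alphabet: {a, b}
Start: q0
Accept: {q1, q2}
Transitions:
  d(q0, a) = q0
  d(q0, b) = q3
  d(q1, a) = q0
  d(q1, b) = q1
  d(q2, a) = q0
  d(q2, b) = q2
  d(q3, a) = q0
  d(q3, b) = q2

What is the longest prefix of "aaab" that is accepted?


Run the DFA, marking each prefix where the state is accepting:
  "" -> q0 [reject]
  "a" -> q0 [reject]
  "aa" -> q0 [reject]
  "aaa" -> q0 [reject]
  "aaab" -> q3 [reject]

No prefix is accepted


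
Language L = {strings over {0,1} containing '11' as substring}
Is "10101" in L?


'11' does not occur

No, "10101" is not in L


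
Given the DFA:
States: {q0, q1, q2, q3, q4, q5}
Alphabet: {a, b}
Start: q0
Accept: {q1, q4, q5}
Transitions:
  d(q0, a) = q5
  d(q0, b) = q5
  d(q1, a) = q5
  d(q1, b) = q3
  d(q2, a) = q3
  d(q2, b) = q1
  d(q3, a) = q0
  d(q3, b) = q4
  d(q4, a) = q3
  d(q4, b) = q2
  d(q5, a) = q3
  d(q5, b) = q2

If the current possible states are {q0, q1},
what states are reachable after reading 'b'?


Apply transition on 'b' from each current state:
  d(q0, b) = q5
  d(q1, b) = q3

{q3, q5}


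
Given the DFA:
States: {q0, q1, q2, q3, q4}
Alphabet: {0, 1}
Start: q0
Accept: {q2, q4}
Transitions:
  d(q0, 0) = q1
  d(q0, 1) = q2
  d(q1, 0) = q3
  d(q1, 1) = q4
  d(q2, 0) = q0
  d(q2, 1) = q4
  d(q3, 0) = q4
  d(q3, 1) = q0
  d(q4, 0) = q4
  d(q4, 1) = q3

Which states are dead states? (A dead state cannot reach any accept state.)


Forward reachability from each state:
  q0 -> reaches accept state q2 (live)
  q1 -> reaches accept state q2 (live)
  q2 -> reaches accept state q2 (live)
  q3 -> reaches accept state q2 (live)
  q4 -> reaches accept state q2 (live)

None (all states can reach an accept state)


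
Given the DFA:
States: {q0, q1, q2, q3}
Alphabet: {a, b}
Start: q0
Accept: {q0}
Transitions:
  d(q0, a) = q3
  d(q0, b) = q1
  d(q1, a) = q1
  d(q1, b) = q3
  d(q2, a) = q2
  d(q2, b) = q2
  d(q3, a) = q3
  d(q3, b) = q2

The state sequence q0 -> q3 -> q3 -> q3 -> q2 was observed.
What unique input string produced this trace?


Trace back each transition to find the symbol:
  q0 --[a]--> q3
  q3 --[a]--> q3
  q3 --[a]--> q3
  q3 --[b]--> q2

"aaab"


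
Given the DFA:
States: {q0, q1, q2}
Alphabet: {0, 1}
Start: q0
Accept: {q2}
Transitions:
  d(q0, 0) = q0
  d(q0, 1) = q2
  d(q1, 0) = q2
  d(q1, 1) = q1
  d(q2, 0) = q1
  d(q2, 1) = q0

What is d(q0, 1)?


Looking up transition d(q0, 1)

q2


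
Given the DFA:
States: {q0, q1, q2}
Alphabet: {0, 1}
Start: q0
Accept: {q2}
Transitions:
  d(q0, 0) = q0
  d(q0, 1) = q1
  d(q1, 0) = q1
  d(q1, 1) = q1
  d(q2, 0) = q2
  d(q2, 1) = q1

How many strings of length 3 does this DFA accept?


Enumerating all length-3 strings:
  "000" -> q0 [reject]
  "001" -> q1 [reject]
  "010" -> q1 [reject]
  "011" -> q1 [reject]
  "100" -> q1 [reject]
  "101" -> q1 [reject]
  "110" -> q1 [reject]
  "111" -> q1 [reject]

0 out of 8


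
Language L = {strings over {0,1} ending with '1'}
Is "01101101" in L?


last symbol = '1'

Yes, "01101101" is in L


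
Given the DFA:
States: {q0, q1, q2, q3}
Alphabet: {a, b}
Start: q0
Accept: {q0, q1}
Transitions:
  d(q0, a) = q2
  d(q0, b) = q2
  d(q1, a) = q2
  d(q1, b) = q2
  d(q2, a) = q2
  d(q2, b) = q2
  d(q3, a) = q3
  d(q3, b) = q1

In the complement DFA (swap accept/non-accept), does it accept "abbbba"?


Trace: q0 -> q2 -> q2 -> q2 -> q2 -> q2 -> q2
Final: q2
Original accept: {q0, q1}
Complement: q2 is not in original accept

Yes, complement accepts (original rejects)


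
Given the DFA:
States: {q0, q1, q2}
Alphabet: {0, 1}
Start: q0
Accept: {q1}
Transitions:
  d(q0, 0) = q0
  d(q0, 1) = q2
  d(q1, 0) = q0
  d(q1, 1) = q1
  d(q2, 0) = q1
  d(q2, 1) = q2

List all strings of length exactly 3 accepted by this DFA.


All strings of length 3: 8 total
Accepted: 3

"010", "101", "110"


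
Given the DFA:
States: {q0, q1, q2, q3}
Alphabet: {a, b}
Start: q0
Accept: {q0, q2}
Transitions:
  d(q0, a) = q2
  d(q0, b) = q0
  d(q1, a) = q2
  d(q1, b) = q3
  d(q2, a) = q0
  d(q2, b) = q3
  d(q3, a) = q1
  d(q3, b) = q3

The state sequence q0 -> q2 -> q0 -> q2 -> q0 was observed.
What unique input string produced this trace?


Trace back each transition to find the symbol:
  q0 --[a]--> q2
  q2 --[a]--> q0
  q0 --[a]--> q2
  q2 --[a]--> q0

"aaaa"


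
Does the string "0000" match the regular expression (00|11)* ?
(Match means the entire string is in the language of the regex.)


|string| = 4; first = '0'; last = '0'

Yes, "0000" matches (00|11)*


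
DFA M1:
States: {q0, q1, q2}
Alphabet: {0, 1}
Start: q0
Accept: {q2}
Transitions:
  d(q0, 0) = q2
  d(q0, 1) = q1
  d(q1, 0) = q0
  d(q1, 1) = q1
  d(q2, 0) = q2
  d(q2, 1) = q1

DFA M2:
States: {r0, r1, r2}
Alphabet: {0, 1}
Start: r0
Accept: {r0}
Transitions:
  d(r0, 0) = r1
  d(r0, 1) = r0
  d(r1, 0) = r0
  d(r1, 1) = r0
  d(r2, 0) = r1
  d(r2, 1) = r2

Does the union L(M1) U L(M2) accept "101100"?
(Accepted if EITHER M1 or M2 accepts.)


M1: final=q2 accepted=True
M2: final=r0 accepted=True

Yes, union accepts


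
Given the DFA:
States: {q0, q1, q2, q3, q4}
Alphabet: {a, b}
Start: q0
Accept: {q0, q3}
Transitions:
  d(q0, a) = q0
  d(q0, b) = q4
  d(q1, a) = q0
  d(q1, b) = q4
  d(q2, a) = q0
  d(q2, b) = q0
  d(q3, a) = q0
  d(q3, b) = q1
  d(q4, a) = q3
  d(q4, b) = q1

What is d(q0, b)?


Looking up transition d(q0, b)

q4


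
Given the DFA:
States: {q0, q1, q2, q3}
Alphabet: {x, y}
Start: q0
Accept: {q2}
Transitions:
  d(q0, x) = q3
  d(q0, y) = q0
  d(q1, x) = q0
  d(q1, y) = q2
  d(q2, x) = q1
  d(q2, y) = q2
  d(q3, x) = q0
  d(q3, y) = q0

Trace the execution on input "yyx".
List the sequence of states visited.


Input: yyx
d(q0, y) = q0
d(q0, y) = q0
d(q0, x) = q3


q0 -> q0 -> q0 -> q3


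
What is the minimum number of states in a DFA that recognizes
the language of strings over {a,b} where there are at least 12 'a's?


States: count = 0, 1, ..., 11, and a final '>= 12' state.
Total: 12 + 1 = 13. Accept = '>= 12' state.

13


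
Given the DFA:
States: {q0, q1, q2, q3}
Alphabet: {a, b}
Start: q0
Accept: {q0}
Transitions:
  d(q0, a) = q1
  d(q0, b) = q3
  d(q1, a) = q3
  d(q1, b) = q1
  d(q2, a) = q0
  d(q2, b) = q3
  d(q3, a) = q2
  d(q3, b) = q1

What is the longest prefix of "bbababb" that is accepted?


Run the DFA, marking each prefix where the state is accepting:
  "" -> q0 [accept]
  "b" -> q3 [reject]
  "bb" -> q1 [reject]
  "bba" -> q3 [reject]
  "bbab" -> q1 [reject]
  "bbaba" -> q3 [reject]
  "bbabab" -> q1 [reject]
  "bbababb" -> q1 [reject]

""


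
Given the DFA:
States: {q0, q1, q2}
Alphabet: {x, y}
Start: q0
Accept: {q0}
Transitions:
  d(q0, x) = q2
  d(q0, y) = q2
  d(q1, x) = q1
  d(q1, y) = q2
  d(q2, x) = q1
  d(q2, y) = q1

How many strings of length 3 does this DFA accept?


Enumerating all length-3 strings:
  "xxx" -> q1 [reject]
  "xxy" -> q2 [reject]
  "xyx" -> q1 [reject]
  "xyy" -> q2 [reject]
  "yxx" -> q1 [reject]
  "yxy" -> q2 [reject]
  "yyx" -> q1 [reject]
  "yyy" -> q2 [reject]

0 out of 8


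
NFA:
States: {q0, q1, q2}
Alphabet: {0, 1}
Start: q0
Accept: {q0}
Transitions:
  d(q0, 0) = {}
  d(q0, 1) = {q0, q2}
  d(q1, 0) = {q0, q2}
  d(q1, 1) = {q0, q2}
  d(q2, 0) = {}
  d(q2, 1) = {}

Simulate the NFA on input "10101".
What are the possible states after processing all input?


Start: {q0}
  --1--> {q0, q2}
  --0--> {}
  --1--> {}
  --0--> {}
  --1--> {}

{} (empty set, no valid transitions)


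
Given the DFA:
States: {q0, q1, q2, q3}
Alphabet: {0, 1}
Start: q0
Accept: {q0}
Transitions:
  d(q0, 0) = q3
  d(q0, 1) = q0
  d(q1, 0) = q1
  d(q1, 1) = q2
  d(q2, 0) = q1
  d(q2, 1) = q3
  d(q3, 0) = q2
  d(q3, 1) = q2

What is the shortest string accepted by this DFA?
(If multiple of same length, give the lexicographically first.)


BFS by string length (lex-first path to each state shown):
  len 0: q0<-""
Found accept state at length 0.

"" (empty string)


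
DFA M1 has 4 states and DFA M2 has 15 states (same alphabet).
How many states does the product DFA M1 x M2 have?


Product construction pairs every M1 state with every M2 state.
4 * 15 = 60

60


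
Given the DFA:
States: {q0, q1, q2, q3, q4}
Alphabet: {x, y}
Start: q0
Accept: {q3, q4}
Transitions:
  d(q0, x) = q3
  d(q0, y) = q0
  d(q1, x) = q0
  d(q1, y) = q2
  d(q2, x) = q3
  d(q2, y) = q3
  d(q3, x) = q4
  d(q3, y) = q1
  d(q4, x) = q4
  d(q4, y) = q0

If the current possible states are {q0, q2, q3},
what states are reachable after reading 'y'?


Apply transition on 'y' from each current state:
  d(q0, y) = q0
  d(q2, y) = q3
  d(q3, y) = q1

{q0, q1, q3}


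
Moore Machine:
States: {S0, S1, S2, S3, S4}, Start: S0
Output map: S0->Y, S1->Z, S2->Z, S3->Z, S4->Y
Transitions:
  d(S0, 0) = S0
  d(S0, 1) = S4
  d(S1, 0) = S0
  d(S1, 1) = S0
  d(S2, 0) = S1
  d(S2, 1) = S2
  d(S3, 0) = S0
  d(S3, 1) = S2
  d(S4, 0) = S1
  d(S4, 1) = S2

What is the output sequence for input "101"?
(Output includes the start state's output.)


Start: S0 (output Y)
  --1--> S4 (output Y)
  --0--> S1 (output Z)
  --1--> S0 (output Y)

"YYZY"


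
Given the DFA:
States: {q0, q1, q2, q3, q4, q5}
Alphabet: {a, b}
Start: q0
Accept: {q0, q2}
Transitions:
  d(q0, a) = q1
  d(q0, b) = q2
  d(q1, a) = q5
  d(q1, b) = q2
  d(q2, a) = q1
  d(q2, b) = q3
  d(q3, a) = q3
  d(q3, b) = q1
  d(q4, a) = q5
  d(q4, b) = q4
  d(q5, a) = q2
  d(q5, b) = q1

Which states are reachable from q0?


BFS from q0:
  layer 0: {q0}
  layer 1: {q1, q2}
  layer 2: {q3, q5}

{q0, q1, q2, q3, q5}


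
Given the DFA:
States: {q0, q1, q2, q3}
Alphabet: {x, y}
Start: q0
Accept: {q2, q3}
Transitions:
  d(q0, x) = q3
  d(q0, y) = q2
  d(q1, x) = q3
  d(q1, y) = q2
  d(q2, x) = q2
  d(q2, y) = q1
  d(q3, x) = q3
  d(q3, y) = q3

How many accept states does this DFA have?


Accept states listed: {q2, q3}
Counting: q2(1) q3(2)

2


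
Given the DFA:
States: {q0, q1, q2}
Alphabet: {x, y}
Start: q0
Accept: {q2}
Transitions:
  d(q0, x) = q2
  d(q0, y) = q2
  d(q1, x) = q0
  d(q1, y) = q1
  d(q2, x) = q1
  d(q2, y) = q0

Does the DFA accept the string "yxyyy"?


Trace: q0 -> q2 -> q1 -> q1 -> q1 -> q1
Final state: q1
Accept states: {q2}

No, rejected (final state q1 is not an accept state)


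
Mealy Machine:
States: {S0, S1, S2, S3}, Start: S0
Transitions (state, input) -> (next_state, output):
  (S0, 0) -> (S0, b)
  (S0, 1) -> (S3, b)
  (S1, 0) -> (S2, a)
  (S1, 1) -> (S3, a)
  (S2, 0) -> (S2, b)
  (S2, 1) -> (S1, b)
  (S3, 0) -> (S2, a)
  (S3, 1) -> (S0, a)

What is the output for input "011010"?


Step-by-step:
  (S0, 0) -> (S0, b)
  (S0, 1) -> (S3, b)
  (S3, 1) -> (S0, a)
  (S0, 0) -> (S0, b)
  (S0, 1) -> (S3, b)
  (S3, 0) -> (S2, a)

"bbabba"


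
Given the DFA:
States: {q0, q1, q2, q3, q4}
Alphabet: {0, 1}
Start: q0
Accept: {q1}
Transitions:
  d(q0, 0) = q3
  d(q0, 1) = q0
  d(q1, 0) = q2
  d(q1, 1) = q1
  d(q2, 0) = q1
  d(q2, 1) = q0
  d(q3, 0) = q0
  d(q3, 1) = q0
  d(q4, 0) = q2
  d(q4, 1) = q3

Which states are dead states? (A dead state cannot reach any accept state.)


Forward reachability from each state:
  q0 -> reaches {q0, q3}, no accept state (dead)
  q1 -> reaches accept state q1 (live)
  q2 -> reaches accept state q1 (live)
  q3 -> reaches {q0, q3}, no accept state (dead)
  q4 -> reaches accept state q1 (live)

{q0, q3}


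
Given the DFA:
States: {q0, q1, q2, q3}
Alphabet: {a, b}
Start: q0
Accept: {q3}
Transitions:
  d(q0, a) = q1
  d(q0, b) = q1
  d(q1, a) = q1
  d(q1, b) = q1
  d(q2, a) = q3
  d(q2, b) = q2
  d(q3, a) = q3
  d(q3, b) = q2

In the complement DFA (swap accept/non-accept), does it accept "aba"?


Trace: q0 -> q1 -> q1 -> q1
Final: q1
Original accept: {q3}
Complement: q1 is not in original accept

Yes, complement accepts (original rejects)


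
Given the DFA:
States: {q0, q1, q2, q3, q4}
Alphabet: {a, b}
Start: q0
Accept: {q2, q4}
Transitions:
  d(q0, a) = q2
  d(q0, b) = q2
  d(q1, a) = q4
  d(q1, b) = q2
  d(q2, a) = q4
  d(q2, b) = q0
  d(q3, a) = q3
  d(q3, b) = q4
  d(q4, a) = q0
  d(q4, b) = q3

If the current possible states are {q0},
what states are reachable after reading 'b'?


Apply transition on 'b' from each current state:
  d(q0, b) = q2

{q2}


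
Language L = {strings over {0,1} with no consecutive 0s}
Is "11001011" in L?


'00' occurs at index 2

No, "11001011" is not in L


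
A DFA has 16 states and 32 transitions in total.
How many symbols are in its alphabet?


Each state has exactly one transition per symbol.
|alphabet| = transitions / states = 32 / 16 = 2

2


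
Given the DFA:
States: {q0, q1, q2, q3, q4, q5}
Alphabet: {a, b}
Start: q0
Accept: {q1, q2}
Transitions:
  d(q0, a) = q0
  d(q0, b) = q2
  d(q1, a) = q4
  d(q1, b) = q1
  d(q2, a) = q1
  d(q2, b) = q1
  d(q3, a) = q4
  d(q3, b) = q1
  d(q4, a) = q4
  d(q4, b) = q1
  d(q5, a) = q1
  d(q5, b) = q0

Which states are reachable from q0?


BFS from q0:
  layer 0: {q0}
  layer 1: {q2}
  layer 2: {q1}
  layer 3: {q4}

{q0, q1, q2, q4}


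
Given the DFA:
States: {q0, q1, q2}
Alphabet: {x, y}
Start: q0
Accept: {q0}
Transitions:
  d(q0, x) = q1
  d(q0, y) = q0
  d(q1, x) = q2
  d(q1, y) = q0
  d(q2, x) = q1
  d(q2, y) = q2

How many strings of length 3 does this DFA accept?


Enumerating all length-3 strings:
  "xxx" -> q1 [reject]
  "xxy" -> q2 [reject]
  "xyx" -> q1 [reject]
  "xyy" -> q0 [accept]
  "yxx" -> q2 [reject]
  "yxy" -> q0 [accept]
  "yyx" -> q1 [reject]
  "yyy" -> q0 [accept]

3 out of 8


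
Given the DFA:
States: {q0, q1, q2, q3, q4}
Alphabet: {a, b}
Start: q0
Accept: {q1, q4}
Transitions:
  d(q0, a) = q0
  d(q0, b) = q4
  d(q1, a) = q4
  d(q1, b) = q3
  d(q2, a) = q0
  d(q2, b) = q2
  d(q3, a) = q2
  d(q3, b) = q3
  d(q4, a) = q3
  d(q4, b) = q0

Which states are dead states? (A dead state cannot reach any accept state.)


Forward reachability from each state:
  q0 -> reaches accept state q4 (live)
  q1 -> reaches accept state q1 (live)
  q2 -> reaches accept state q4 (live)
  q3 -> reaches accept state q4 (live)
  q4 -> reaches accept state q4 (live)

None (all states can reach an accept state)


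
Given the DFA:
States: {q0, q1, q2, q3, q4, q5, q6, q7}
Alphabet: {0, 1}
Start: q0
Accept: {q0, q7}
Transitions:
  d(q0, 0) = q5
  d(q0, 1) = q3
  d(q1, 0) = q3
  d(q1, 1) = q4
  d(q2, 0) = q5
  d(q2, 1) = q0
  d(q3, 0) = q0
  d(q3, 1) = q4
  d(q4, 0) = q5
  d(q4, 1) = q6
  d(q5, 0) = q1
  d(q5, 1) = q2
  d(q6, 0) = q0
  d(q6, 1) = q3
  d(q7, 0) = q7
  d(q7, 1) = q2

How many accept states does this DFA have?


Accept states listed: {q0, q7}
Counting: q0(1) q7(2)

2


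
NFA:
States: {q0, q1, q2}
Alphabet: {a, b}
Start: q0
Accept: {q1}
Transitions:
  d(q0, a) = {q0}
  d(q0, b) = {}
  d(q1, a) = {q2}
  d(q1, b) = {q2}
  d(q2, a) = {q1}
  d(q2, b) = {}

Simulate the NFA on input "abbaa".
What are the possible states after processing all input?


Start: {q0}
  --a--> {q0}
  --b--> {}
  --b--> {}
  --a--> {}
  --a--> {}

{} (empty set, no valid transitions)


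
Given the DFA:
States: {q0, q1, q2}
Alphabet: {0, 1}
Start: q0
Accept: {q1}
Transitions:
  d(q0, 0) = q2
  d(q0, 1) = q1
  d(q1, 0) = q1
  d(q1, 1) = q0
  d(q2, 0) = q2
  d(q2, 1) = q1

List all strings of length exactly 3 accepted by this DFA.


All strings of length 3: 8 total
Accepted: 4

"001", "010", "100", "111"


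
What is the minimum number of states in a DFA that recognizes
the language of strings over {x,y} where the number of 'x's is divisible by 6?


States track (count of 'x') mod 6.
Need 6 states: one per remainder 0..5; accept = remainder 0.

6


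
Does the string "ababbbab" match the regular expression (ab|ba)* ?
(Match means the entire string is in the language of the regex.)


|string| = 8; first = 'a'; last = 'b'

No, "ababbbab" does not match (ab|ba)*


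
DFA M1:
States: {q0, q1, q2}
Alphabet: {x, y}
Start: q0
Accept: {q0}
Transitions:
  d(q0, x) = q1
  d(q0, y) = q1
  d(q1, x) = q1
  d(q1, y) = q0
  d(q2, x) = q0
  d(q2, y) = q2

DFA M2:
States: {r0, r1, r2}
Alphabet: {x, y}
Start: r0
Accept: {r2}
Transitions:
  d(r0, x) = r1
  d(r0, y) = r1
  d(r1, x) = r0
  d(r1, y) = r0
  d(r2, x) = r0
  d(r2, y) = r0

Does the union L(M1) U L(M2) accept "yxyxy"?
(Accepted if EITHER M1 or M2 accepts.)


M1: final=q0 accepted=True
M2: final=r1 accepted=False

Yes, union accepts


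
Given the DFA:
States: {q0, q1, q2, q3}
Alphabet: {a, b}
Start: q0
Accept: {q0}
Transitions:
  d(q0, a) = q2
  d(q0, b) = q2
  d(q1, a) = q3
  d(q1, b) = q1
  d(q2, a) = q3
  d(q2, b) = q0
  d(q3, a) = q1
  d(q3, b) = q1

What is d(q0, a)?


Looking up transition d(q0, a)

q2


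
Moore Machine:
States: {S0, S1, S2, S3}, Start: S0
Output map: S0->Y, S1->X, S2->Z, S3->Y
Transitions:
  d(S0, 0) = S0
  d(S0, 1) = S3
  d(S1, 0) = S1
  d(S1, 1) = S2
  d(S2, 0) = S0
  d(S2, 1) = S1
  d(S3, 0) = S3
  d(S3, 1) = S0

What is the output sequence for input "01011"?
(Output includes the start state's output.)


Start: S0 (output Y)
  --0--> S0 (output Y)
  --1--> S3 (output Y)
  --0--> S3 (output Y)
  --1--> S0 (output Y)
  --1--> S3 (output Y)

"YYYYYY"


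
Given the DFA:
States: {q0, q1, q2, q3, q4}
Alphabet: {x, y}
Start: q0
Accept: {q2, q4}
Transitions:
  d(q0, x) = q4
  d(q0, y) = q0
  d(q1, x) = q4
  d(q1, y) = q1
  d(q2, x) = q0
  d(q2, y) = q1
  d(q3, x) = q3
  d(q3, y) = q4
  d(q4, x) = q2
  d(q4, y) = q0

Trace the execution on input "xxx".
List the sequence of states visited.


Input: xxx
d(q0, x) = q4
d(q4, x) = q2
d(q2, x) = q0


q0 -> q4 -> q2 -> q0


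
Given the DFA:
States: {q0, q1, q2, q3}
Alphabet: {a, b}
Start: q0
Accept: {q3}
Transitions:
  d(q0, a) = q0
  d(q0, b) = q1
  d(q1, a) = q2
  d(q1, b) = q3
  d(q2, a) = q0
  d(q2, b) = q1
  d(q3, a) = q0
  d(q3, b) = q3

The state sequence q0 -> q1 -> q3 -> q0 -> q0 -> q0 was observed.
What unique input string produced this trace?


Trace back each transition to find the symbol:
  q0 --[b]--> q1
  q1 --[b]--> q3
  q3 --[a]--> q0
  q0 --[a]--> q0
  q0 --[a]--> q0

"bbaaa"


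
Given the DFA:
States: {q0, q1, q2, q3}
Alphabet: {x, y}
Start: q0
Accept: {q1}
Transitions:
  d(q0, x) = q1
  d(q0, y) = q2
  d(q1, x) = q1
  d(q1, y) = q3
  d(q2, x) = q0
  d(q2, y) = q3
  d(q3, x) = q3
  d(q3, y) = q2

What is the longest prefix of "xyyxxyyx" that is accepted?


Run the DFA, marking each prefix where the state is accepting:
  "" -> q0 [reject]
  "x" -> q1 [accept]
  "xy" -> q3 [reject]
  "xyy" -> q2 [reject]
  "xyyx" -> q0 [reject]
  "xyyxx" -> q1 [accept]
  "xyyxxy" -> q3 [reject]
  "xyyxxyy" -> q2 [reject]
  "xyyxxyyx" -> q0 [reject]

"xyyxx"


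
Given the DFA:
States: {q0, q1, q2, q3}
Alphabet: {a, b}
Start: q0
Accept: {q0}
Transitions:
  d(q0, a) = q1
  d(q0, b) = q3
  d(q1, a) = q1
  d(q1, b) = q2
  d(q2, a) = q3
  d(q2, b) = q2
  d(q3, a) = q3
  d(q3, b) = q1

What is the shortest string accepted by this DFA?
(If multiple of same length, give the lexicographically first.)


BFS by string length (lex-first path to each state shown):
  len 0: q0<-""
Found accept state at length 0.

"" (empty string)


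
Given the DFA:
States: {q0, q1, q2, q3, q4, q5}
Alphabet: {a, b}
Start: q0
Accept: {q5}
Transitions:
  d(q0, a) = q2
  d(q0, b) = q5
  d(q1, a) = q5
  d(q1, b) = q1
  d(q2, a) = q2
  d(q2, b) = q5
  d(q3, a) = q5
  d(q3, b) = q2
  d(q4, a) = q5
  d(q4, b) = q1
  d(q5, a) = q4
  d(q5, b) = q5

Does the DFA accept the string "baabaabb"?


Trace: q0 -> q5 -> q4 -> q5 -> q5 -> q4 -> q5 -> q5 -> q5
Final state: q5
Accept states: {q5}

Yes, accepted (final state q5 is an accept state)


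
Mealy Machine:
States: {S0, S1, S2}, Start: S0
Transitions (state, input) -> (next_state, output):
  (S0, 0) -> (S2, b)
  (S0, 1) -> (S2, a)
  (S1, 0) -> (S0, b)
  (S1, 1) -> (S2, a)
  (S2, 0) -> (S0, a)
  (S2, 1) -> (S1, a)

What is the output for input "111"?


Step-by-step:
  (S0, 1) -> (S2, a)
  (S2, 1) -> (S1, a)
  (S1, 1) -> (S2, a)

"aaa"


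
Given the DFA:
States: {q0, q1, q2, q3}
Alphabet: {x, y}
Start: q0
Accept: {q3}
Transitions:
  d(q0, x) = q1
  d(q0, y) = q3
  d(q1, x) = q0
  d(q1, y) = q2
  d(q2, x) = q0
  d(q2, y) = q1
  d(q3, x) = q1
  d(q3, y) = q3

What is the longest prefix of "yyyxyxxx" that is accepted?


Run the DFA, marking each prefix where the state is accepting:
  "" -> q0 [reject]
  "y" -> q3 [accept]
  "yy" -> q3 [accept]
  "yyy" -> q3 [accept]
  "yyyx" -> q1 [reject]
  "yyyxy" -> q2 [reject]
  "yyyxyx" -> q0 [reject]
  "yyyxyxx" -> q1 [reject]
  "yyyxyxxx" -> q0 [reject]

"yyy"


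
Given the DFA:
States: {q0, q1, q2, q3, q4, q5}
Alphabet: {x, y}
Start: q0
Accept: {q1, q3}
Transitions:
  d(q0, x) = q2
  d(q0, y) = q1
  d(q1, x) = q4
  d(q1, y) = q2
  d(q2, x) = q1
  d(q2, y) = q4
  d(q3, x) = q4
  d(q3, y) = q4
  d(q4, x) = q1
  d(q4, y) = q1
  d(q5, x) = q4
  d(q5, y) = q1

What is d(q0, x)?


Looking up transition d(q0, x)

q2


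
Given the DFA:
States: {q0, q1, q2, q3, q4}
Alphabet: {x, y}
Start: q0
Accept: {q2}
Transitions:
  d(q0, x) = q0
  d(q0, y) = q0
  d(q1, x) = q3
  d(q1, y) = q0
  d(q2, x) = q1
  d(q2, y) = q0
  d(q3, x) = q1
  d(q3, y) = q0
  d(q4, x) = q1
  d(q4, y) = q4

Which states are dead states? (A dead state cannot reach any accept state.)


Forward reachability from each state:
  q0 -> reaches {q0}, no accept state (dead)
  q1 -> reaches {q0, q1, q3}, no accept state (dead)
  q2 -> reaches accept state q2 (live)
  q3 -> reaches {q0, q1, q3}, no accept state (dead)
  q4 -> reaches {q0, q1, q3, q4}, no accept state (dead)

{q0, q1, q3, q4}


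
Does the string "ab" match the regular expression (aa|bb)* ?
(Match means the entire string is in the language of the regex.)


|string| = 2; first = 'a'; last = 'b'

No, "ab" does not match (aa|bb)*


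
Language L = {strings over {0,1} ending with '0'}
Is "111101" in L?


last symbol = '1'

No, "111101" is not in L


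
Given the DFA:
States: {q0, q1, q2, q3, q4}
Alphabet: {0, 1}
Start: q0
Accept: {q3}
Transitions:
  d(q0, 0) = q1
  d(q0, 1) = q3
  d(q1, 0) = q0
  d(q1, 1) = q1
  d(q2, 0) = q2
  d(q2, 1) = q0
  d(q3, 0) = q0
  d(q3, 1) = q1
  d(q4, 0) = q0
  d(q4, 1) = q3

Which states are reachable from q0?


BFS from q0:
  layer 0: {q0}
  layer 1: {q1, q3}

{q0, q1, q3}


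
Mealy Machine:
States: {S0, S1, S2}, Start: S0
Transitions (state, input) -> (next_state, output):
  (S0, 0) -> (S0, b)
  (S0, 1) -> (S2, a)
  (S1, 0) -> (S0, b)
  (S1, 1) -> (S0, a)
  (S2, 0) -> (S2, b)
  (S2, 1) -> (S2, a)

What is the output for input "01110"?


Step-by-step:
  (S0, 0) -> (S0, b)
  (S0, 1) -> (S2, a)
  (S2, 1) -> (S2, a)
  (S2, 1) -> (S2, a)
  (S2, 0) -> (S2, b)

"baaab"


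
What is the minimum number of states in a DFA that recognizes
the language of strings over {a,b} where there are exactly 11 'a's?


States: count = 0, 1, ..., 11 (that's 12 states), plus a dead state for count > 11.
Total: 12 + 1 = 13. Accept = count-11 state.

13


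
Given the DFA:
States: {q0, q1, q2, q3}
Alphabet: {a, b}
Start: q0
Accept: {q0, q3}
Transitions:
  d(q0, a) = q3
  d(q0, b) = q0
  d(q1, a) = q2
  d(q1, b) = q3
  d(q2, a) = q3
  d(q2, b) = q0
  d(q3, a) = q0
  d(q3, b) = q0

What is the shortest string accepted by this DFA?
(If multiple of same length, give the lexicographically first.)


BFS by string length (lex-first path to each state shown):
  len 0: q0<-""
Found accept state at length 0.

"" (empty string)


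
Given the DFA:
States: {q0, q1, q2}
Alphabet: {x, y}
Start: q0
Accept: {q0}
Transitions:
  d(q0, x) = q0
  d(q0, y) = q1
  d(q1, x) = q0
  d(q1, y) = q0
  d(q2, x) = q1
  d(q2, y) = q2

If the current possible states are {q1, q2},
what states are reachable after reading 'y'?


Apply transition on 'y' from each current state:
  d(q1, y) = q0
  d(q2, y) = q2

{q0, q2}


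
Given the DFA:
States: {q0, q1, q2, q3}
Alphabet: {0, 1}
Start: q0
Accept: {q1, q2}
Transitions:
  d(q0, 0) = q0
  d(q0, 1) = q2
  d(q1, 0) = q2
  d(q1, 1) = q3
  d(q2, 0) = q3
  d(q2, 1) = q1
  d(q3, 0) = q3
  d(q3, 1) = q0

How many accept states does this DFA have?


Accept states listed: {q1, q2}
Counting: q1(1) q2(2)

2


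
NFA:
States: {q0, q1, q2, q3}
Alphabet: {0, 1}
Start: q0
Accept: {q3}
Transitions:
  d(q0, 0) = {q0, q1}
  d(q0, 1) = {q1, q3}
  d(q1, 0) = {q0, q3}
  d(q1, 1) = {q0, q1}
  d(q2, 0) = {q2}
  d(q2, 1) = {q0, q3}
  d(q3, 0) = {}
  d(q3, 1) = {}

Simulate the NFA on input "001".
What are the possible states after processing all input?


Start: {q0}
  --0--> {q0, q1}
  --0--> {q0, q1, q3}
  --1--> {q0, q1, q3}

{q0, q1, q3}


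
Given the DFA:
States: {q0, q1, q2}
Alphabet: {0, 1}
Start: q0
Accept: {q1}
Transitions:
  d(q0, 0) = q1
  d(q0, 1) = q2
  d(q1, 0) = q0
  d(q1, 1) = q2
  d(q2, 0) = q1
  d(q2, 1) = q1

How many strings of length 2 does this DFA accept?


Enumerating all length-2 strings:
  "00" -> q0 [reject]
  "01" -> q2 [reject]
  "10" -> q1 [accept]
  "11" -> q1 [accept]

2 out of 4


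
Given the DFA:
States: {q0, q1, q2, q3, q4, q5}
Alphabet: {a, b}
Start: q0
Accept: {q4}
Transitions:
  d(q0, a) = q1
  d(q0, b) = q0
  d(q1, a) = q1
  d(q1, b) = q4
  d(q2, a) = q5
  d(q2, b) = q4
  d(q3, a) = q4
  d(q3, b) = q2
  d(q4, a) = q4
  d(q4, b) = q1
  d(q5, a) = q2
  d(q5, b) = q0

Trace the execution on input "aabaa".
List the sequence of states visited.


Input: aabaa
d(q0, a) = q1
d(q1, a) = q1
d(q1, b) = q4
d(q4, a) = q4
d(q4, a) = q4


q0 -> q1 -> q1 -> q4 -> q4 -> q4


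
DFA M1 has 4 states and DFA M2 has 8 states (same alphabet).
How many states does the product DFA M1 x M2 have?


Product construction pairs every M1 state with every M2 state.
4 * 8 = 32

32


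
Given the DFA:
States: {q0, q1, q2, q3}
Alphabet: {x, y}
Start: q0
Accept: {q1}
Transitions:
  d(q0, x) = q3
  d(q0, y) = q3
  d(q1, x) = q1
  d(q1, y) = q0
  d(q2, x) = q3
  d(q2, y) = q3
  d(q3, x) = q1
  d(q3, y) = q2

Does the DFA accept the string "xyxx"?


Trace: q0 -> q3 -> q2 -> q3 -> q1
Final state: q1
Accept states: {q1}

Yes, accepted (final state q1 is an accept state)


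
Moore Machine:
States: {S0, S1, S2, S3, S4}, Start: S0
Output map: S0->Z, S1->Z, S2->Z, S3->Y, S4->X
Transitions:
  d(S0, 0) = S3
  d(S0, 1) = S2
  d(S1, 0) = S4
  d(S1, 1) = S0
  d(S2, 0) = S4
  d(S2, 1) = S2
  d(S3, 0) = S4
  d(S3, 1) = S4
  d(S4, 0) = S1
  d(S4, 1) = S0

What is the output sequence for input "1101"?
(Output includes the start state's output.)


Start: S0 (output Z)
  --1--> S2 (output Z)
  --1--> S2 (output Z)
  --0--> S4 (output X)
  --1--> S0 (output Z)

"ZZZXZ"


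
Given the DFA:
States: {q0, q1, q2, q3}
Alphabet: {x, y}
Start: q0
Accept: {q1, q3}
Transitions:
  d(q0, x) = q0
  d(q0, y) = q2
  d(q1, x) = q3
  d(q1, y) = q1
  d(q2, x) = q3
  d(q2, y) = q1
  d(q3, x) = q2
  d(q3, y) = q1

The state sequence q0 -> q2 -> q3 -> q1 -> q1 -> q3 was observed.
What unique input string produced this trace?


Trace back each transition to find the symbol:
  q0 --[y]--> q2
  q2 --[x]--> q3
  q3 --[y]--> q1
  q1 --[y]--> q1
  q1 --[x]--> q3

"yxyyx"


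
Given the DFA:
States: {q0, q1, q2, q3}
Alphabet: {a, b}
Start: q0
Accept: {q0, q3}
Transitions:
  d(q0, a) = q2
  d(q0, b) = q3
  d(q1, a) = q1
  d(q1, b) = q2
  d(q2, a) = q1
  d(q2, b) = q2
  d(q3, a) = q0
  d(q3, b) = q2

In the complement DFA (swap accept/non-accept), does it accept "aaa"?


Trace: q0 -> q2 -> q1 -> q1
Final: q1
Original accept: {q0, q3}
Complement: q1 is not in original accept

Yes, complement accepts (original rejects)


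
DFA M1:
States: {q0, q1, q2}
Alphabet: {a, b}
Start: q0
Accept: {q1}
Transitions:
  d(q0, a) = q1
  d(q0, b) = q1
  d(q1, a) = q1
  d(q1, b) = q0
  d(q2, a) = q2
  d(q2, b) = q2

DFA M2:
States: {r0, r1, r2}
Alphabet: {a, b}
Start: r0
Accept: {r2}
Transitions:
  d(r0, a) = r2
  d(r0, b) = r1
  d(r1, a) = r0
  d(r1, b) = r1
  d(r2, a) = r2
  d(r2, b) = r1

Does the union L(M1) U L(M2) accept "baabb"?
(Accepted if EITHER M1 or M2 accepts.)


M1: final=q1 accepted=True
M2: final=r1 accepted=False

Yes, union accepts


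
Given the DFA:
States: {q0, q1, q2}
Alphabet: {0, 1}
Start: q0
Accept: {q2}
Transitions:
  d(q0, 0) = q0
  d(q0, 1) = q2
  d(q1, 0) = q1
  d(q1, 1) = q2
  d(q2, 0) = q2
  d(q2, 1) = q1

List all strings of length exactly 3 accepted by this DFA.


All strings of length 3: 8 total
Accepted: 4

"001", "010", "100", "111"


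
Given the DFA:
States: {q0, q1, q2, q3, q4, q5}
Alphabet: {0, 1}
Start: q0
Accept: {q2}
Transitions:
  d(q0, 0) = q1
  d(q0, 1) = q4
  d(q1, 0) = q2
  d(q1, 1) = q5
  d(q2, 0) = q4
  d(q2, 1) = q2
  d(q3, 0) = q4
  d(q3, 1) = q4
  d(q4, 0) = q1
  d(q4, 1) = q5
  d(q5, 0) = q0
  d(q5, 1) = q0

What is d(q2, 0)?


Looking up transition d(q2, 0)

q4


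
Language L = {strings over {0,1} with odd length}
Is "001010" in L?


length = 6; 6 mod 2 = 0

No, "001010" is not in L


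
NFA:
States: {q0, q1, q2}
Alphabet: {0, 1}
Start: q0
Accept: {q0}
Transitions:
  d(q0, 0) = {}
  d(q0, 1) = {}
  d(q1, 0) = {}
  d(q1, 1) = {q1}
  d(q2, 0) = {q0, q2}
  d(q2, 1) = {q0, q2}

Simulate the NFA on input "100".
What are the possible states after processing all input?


Start: {q0}
  --1--> {}
  --0--> {}
  --0--> {}

{} (empty set, no valid transitions)


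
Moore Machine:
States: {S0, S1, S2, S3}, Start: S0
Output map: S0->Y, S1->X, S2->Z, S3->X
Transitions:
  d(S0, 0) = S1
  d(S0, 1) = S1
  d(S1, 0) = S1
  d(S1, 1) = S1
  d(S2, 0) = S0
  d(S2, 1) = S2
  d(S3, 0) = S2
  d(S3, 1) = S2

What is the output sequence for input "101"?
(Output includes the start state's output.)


Start: S0 (output Y)
  --1--> S1 (output X)
  --0--> S1 (output X)
  --1--> S1 (output X)

"YXXX"


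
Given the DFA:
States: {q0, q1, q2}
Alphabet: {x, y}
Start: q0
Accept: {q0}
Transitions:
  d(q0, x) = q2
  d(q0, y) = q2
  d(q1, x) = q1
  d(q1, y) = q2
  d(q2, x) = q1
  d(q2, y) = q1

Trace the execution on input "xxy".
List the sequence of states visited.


Input: xxy
d(q0, x) = q2
d(q2, x) = q1
d(q1, y) = q2


q0 -> q2 -> q1 -> q2


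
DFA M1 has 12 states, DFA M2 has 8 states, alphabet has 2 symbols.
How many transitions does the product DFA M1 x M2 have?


Product DFA has 12 * 8 = 96 states.
Each has 2 transitions: 96 * 2 = 192

192


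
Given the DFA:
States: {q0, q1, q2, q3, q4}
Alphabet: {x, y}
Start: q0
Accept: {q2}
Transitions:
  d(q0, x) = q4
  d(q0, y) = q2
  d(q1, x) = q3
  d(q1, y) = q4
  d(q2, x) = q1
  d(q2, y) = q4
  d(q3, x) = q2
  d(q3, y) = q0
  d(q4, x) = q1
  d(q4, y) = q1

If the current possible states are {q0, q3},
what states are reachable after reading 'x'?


Apply transition on 'x' from each current state:
  d(q0, x) = q4
  d(q3, x) = q2

{q2, q4}


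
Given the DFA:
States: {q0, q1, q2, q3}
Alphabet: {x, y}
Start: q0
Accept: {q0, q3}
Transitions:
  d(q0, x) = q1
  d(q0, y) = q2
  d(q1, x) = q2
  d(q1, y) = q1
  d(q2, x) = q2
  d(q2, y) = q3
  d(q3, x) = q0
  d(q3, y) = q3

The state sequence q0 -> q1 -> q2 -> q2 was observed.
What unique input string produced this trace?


Trace back each transition to find the symbol:
  q0 --[x]--> q1
  q1 --[x]--> q2
  q2 --[x]--> q2

"xxx"


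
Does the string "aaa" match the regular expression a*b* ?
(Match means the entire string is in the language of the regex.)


|string| = 3; first = 'a'; last = 'a'

Yes, "aaa" matches a*b*


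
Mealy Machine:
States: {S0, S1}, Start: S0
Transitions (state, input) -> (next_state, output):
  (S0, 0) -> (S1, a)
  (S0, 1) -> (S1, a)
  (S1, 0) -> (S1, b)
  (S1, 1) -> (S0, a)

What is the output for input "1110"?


Step-by-step:
  (S0, 1) -> (S1, a)
  (S1, 1) -> (S0, a)
  (S0, 1) -> (S1, a)
  (S1, 0) -> (S1, b)

"aaab"


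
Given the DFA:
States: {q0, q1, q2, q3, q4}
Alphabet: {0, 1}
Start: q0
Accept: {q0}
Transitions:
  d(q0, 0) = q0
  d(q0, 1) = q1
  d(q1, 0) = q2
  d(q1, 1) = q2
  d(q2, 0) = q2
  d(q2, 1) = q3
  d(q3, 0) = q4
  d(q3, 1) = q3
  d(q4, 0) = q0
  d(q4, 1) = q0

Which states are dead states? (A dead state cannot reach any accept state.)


Forward reachability from each state:
  q0 -> reaches accept state q0 (live)
  q1 -> reaches accept state q0 (live)
  q2 -> reaches accept state q0 (live)
  q3 -> reaches accept state q0 (live)
  q4 -> reaches accept state q0 (live)

None (all states can reach an accept state)


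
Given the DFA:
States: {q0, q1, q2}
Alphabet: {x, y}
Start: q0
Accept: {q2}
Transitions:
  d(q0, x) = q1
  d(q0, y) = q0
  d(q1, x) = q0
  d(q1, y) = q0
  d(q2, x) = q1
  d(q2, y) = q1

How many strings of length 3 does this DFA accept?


Enumerating all length-3 strings:
  "xxx" -> q1 [reject]
  "xxy" -> q0 [reject]
  "xyx" -> q1 [reject]
  "xyy" -> q0 [reject]
  "yxx" -> q0 [reject]
  "yxy" -> q0 [reject]
  "yyx" -> q1 [reject]
  "yyy" -> q0 [reject]

0 out of 8


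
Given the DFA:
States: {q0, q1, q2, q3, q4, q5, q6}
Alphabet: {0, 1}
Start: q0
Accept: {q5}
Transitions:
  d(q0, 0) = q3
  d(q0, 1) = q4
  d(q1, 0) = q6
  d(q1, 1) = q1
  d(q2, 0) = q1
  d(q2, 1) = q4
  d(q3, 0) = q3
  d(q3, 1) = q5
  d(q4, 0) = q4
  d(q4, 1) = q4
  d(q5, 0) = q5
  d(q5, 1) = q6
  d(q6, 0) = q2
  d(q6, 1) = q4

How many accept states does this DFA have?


Accept states listed: {q5}
Counting: q5(1)

1


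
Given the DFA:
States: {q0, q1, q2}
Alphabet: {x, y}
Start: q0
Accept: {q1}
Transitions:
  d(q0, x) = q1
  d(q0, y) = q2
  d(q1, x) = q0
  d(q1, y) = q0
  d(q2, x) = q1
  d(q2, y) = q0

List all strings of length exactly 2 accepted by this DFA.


All strings of length 2: 4 total
Accepted: 1

"yx"
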